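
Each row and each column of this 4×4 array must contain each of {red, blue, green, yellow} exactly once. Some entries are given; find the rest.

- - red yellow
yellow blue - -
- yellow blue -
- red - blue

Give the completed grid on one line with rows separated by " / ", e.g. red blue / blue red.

blue green red yellow / yellow blue green red / red yellow blue green / green red yellow blue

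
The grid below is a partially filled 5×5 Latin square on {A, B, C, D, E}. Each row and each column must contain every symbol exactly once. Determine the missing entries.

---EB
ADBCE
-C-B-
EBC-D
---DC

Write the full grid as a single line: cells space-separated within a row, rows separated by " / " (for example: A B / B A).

C A D E B / A D B C E / D C E B A / E B C A D / B E A D C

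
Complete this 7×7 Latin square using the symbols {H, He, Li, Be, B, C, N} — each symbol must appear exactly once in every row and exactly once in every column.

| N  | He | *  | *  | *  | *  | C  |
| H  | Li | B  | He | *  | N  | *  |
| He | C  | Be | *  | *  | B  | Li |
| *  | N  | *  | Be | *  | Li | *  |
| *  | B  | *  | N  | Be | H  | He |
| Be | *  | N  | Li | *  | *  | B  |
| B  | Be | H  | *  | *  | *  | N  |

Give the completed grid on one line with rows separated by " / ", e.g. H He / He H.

N He Li B H Be C / H Li B He C N Be / He C Be H N B Li / C N He Be B Li H / Li B C N Be H He / Be H N Li He C B / B Be H C Li He N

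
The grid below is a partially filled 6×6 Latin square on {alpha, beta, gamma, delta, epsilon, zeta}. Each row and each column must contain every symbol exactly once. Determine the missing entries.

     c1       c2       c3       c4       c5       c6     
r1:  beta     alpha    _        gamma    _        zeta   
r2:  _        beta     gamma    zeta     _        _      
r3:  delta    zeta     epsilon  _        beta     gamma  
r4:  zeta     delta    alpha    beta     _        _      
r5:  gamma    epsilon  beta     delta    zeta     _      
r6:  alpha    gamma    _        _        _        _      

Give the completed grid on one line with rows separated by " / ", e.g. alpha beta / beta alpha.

beta alpha delta gamma epsilon zeta / epsilon beta gamma zeta alpha delta / delta zeta epsilon alpha beta gamma / zeta delta alpha beta gamma epsilon / gamma epsilon beta delta zeta alpha / alpha gamma zeta epsilon delta beta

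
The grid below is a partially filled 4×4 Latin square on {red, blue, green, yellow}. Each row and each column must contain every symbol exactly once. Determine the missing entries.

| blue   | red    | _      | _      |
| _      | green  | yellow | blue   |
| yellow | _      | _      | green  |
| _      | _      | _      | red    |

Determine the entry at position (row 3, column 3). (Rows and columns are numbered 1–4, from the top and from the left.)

red

(r1,c3) = green
(r1,c4) = yellow
(r2,c1) = red
(r3,c2) = blue
(r3,c3) = red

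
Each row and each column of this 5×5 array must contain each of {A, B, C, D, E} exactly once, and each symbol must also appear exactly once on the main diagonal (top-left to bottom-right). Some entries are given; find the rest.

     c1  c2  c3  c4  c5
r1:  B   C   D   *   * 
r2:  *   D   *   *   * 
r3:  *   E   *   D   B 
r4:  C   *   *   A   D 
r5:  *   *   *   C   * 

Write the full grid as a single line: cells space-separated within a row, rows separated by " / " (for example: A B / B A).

B C D E A / E D A B C / A E C D B / C B E A D / D A B C E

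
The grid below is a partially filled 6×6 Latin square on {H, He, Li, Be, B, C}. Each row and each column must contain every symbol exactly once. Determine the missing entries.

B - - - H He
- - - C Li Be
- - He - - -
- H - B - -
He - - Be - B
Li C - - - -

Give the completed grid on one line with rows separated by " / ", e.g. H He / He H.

(r1,c4): row 1 has {H,He,B}; column 4 has {Be,B,C}, so it must be Li.
(r2,c1): row 2 has {Li,Be,C}; column 1 has {He,Li,B}, so it must be H.
(r2,c3): row 2 has {H,Li,Be,C}; column 3 has {He}, so it must be B.
(r3,c4): row 3 has {He}; column 4 has {Li,Be,B,C}, so it must be H.
(r5,c2): row 5 has {He,Be,B}; column 2 has {H,C}, so it must be Li.
(r5,c5): row 5 has {He,Li,Be,B}; column 5 has {H,Li}, so it must be C.
(r6,c4): row 6 has {Li,C}; column 4 has {H,Li,Be,B,C}, so it must be He.
(r6,c6): row 6 has {He,Li,C}; column 6 has {He,Be,B}, so it must be H.
(r1,c2): row 1 has {H,He,Li,B}; column 2 has {H,Li,C}, so it must be Be.
(r1,c3): row 1 has {H,He,Li,Be,B}; column 3 has {He,B}, so it must be C.
(r2,c2): row 2 has {H,Li,Be,B,C}; column 2 has {H,Li,Be,C}, so it must be He.
(r3,c2): row 3 has {H,He}; column 2 has {H,He,Li,Be,C}, so it must be B.
(r3,c5): row 3 has {H,He,B}; column 5 has {H,Li,C}, so it must be Be.
(r4,c5): row 4 has {H,B}; column 5 has {H,Li,Be,C}, so it must be He.
(r5,c3): row 5 has {He,Li,Be,B,C}; column 3 has {He,B,C}, so it must be H.
(r6,c3): row 6 has {H,He,Li,C}; column 3 has {H,He,B,C}, so it must be Be.
(r6,c5): row 6 has {H,He,Li,Be,C}; column 5 has {H,He,Li,Be,C}, so it must be B.
(r3,c1): row 3 has {H,He,Be,B}; column 1 has {H,He,Li,B}, so it must be C.
(r3,c6): row 3 has {H,He,Be,B,C}; column 6 has {H,He,Be,B}, so it must be Li.
(r4,c1): row 4 has {H,He,B}; column 1 has {H,He,Li,B,C}, so it must be Be.
(r4,c3): row 4 has {H,He,Be,B}; column 3 has {H,He,Be,B,C}, so it must be Li.
(r4,c6): row 4 has {H,He,Li,Be,B}; column 6 has {H,He,Li,Be,B}, so it must be C.

B Be C Li H He / H He B C Li Be / C B He H Be Li / Be H Li B He C / He Li H Be C B / Li C Be He B H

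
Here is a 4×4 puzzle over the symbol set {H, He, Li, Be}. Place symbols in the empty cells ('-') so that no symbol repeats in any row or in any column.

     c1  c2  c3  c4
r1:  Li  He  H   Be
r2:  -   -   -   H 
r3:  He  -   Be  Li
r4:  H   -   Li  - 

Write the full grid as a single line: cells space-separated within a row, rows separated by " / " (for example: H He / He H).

Cell (r2,c1): row 2 has {H}; column 1 has {H,He,Li} → Be.
Cell (r2,c2): row 2 has {H,Be}; column 2 has {He} → Li.
Cell (r2,c3): row 2 has {H,Li,Be}; column 3 has {H,Li,Be} → He.
Cell (r3,c2): row 3 has {He,Li,Be}; column 2 has {He,Li} → H.
Cell (r4,c2): row 4 has {H,Li}; column 2 has {H,He,Li} → Be.
Cell (r4,c4): row 4 has {H,Li,Be}; column 4 has {H,Li,Be} → He.

Li He H Be / Be Li He H / He H Be Li / H Be Li He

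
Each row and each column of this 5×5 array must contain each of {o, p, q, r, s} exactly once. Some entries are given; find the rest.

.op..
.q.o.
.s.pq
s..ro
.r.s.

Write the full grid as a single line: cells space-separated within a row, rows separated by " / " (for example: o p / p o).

(r1,c4) = q
(r4,c2) = p
(r4,c3) = q
(r5,c3) = o
(r5,c5) = p
(r1,c1) = r
(r1,c5) = s
(r2,c1) = p
(r2,c5) = r
(r3,c1) = o
(r3,c3) = r
(r5,c1) = q
(r2,c3) = s

r o p q s / p q s o r / o s r p q / s p q r o / q r o s p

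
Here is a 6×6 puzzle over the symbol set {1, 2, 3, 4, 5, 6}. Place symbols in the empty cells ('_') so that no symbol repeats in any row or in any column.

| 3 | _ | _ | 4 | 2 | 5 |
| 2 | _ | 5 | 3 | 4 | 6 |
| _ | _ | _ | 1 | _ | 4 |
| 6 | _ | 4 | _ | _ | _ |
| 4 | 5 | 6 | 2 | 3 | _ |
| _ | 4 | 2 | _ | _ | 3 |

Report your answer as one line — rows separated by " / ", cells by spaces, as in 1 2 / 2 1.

3 6 1 4 2 5 / 2 1 5 3 4 6 / 5 2 3 1 6 4 / 6 3 4 5 1 2 / 4 5 6 2 3 1 / 1 4 2 6 5 3

(r1,c3) = 1
(r2,c2) = 1
(r3,c1) = 5
(r3,c3) = 3
(r3,c5) = 6
(r4,c4) = 5
(r4,c5) = 1
(r4,c6) = 2
(r5,c6) = 1
(r6,c1) = 1
(r6,c4) = 6
(r6,c5) = 5
(r1,c2) = 6
(r3,c2) = 2
(r4,c2) = 3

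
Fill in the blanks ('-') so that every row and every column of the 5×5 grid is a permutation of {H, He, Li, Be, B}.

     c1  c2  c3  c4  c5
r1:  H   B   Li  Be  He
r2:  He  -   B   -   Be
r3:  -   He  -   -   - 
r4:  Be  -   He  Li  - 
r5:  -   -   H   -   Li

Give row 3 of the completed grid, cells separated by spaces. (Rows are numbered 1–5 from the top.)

Li He Be B H

At row 2, column 4: row 2 has {He,Be,B}; column 4 has {Li,Be}; that leaves H.
At row 3, column 3: row 3 has {He}; column 3 has {H,He,Li,B}; that leaves Be.
At row 3, column 4: row 3 has {He,Be}; column 4 has {H,Li,Be}; that leaves B.
At row 3, column 5: row 3 has {He,Be,B}; column 5 has {He,Li,Be}; that leaves H.
At row 4, column 2: row 4 has {He,Li,Be}; column 2 has {He,B}; that leaves H.
At row 4, column 5: row 4 has {H,He,Li,Be}; column 5 has {H,He,Li,Be}; that leaves B.
At row 5, column 1: row 5 has {H,Li}; column 1 has {H,He,Be}; that leaves B.
At row 5, column 2: row 5 has {H,Li,B}; column 2 has {H,He,B}; that leaves Be.
At row 5, column 4: row 5 has {H,Li,Be,B}; column 4 has {H,Li,Be,B}; that leaves He.
At row 2, column 2: row 2 has {H,He,Be,B}; column 2 has {H,He,Be,B}; that leaves Li.
At row 3, column 1: row 3 has {H,He,Be,B}; column 1 has {H,He,Be,B}; that leaves Li.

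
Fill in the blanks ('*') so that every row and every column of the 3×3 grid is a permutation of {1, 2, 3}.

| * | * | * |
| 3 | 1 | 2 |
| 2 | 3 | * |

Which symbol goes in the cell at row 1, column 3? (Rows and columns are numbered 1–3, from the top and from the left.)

Cell (r1,c1): row 1 is empty so far; column 1 has {2,3} → 1.
Cell (r1,c2): row 1 has {1}; column 2 has {1,3} → 2.
Cell (r1,c3): row 1 has {1,2}; column 3 has {2} → 3.

3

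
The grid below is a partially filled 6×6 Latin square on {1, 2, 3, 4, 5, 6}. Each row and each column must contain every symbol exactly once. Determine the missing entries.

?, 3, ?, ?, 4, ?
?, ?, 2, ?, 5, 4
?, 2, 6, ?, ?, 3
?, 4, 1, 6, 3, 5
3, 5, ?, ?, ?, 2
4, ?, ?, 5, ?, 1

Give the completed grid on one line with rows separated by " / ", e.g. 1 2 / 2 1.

1 3 5 2 4 6 / 6 1 2 3 5 4 / 5 2 6 4 1 3 / 2 4 1 6 3 5 / 3 5 4 1 6 2 / 4 6 3 5 2 1

(r1,c3): row 1 has {3,4}; column 3 has {1,2,6}, so it must be 5.
(r1,c6): row 1 has {3,4,5}; column 6 has {1,2,3,4,5}, so it must be 6.
(r3,c5): row 3 has {2,3,6}; column 5 has {3,4,5}, so it must be 1.
(r4,c1): row 4 has {1,3,4,5,6}; column 1 has {3,4}, so it must be 2.
(r5,c3): row 5 has {2,3,5}; column 3 has {1,2,5,6}, so it must be 4.
(r5,c4): row 5 has {2,3,4,5}; column 4 has {5,6}, so it must be 1.
(r5,c5): row 5 has {1,2,3,4,5}; column 5 has {1,3,4,5}, so it must be 6.
(r6,c2): row 6 has {1,4,5}; column 2 has {2,3,4,5}, so it must be 6.
(r6,c3): row 6 has {1,4,5,6}; column 3 has {1,2,4,5,6}, so it must be 3.
(r6,c5): row 6 has {1,3,4,5,6}; column 5 has {1,3,4,5,6}, so it must be 2.
(r1,c1): row 1 has {3,4,5,6}; column 1 has {2,3,4}, so it must be 1.
(r1,c4): row 1 has {1,3,4,5,6}; column 4 has {1,5,6}, so it must be 2.
(r2,c1): row 2 has {2,4,5}; column 1 has {1,2,3,4}, so it must be 6.
(r2,c2): row 2 has {2,4,5,6}; column 2 has {2,3,4,5,6}, so it must be 1.
(r2,c4): row 2 has {1,2,4,5,6}; column 4 has {1,2,5,6}, so it must be 3.
(r3,c1): row 3 has {1,2,3,6}; column 1 has {1,2,3,4,6}, so it must be 5.
(r3,c4): row 3 has {1,2,3,5,6}; column 4 has {1,2,3,5,6}, so it must be 4.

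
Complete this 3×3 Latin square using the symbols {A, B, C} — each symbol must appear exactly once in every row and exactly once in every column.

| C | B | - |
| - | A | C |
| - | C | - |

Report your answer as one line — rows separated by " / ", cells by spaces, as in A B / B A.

C B A / B A C / A C B

Cell (r1,c3): row 1 has {B,C}; column 3 has {C} → A.
Cell (r2,c1): row 2 has {A,C}; column 1 has {C} → B.
Cell (r3,c1): row 3 has {C}; column 1 has {B,C} → A.
Cell (r3,c3): row 3 has {A,C}; column 3 has {A,C} → B.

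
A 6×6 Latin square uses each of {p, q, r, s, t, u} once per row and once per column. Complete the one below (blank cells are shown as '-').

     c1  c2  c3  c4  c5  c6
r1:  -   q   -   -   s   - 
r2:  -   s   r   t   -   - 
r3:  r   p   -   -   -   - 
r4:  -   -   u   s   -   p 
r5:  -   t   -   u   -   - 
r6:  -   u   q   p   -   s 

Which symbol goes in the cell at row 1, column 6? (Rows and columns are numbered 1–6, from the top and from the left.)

u

row 1 has {q,s}; column 4 has {p,s,t,u} — only r is left for (r1,c4).
row 3 has {p,r}; column 4 has {p,r,s,t,u} — only q is left for (r3,c4).
row 4 has {p,s,u}; column 2 has {p,q,s,t,u} — only r is left for (r4,c2).
row 6 has {p,q,s,u}; column 1 has {r} — only t is left for (r6,c1).
row 6 has {p,q,s,t,u}; column 5 has {s} — only r is left for (r6,c5).
row 4 has {p,r,s,u}; column 1 has {r,t} — only q is left for (r4,c1).
row 4 has {p,q,r,s,u}; column 5 has {r,s} — only t is left for (r4,c5).
row 3 has {p,q,r}; column 5 has {r,s,t} — only u is left for (r3,c5).
row 3 has {p,q,r,u}; column 6 has {p,s} — only t is left for (r3,c6).
row 1 has {q,r,s}; column 6 has {p,s,t} — only u is left for (r1,c6).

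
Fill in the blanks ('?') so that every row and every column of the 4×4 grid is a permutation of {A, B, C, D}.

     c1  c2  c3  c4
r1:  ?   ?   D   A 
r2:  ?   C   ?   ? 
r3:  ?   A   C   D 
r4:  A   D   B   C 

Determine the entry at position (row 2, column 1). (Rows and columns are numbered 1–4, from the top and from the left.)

D

Cell (r1,c2): row 1 has {A,D}; column 2 has {A,C,D} → B.
Cell (r2,c3): row 2 has {C}; column 3 has {B,C,D} → A.
Cell (r2,c4): row 2 has {A,C}; column 4 has {A,C,D} → B.
Cell (r3,c1): row 3 has {A,C,D}; column 1 has {A} → B.
Cell (r1,c1): row 1 has {A,B,D}; column 1 has {A,B} → C.
Cell (r2,c1): row 2 has {A,B,C}; column 1 has {A,B,C} → D.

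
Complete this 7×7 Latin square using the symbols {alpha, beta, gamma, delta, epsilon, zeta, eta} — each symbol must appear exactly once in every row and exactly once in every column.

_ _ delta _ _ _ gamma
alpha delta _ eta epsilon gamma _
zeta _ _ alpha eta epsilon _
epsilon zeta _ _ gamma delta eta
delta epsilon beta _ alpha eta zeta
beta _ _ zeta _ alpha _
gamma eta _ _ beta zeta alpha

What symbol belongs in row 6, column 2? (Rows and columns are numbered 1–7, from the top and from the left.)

(r1,c1) = eta
(r1,c5) = zeta
(r1,c6) = beta
(r2,c3) = zeta
(r2,c7) = beta
(r3,c3) = gamma
(r3,c7) = delta
(r4,c3) = alpha
(r4,c4) = beta
(r5,c4) = gamma
(r6,c2) = gamma

gamma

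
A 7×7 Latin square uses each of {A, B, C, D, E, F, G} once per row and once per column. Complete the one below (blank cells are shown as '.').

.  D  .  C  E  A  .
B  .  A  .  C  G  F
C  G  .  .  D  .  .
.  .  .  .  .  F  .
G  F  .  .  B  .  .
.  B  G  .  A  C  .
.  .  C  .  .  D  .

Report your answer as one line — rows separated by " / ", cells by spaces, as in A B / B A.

F D B C E A G / B E A D C G F / C G F E D B A / A C E B G F D / G F D A B E C / D B G F A C E / E A C G F D B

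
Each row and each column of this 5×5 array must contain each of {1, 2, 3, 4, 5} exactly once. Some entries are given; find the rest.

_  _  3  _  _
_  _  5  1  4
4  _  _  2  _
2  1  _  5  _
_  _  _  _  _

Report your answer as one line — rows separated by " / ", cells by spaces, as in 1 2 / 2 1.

1 5 3 4 2 / 3 2 5 1 4 / 4 3 1 2 5 / 2 1 4 5 3 / 5 4 2 3 1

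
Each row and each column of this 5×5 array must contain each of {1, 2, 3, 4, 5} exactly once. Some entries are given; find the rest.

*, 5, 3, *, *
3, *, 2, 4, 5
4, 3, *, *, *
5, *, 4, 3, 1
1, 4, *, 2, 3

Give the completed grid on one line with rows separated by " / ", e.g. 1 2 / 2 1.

2 5 3 1 4 / 3 1 2 4 5 / 4 3 1 5 2 / 5 2 4 3 1 / 1 4 5 2 3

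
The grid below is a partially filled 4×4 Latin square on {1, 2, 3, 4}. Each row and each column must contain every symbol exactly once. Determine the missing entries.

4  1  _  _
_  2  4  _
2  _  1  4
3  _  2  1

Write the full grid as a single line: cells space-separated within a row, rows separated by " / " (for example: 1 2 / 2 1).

4 1 3 2 / 1 2 4 3 / 2 3 1 4 / 3 4 2 1

(r1,c3): row 1 has {1,4}; column 3 has {1,2,4}, so it must be 3.
(r1,c4): row 1 has {1,3,4}; column 4 has {1,4}, so it must be 2.
(r2,c1): row 2 has {2,4}; column 1 has {2,3,4}, so it must be 1.
(r2,c4): row 2 has {1,2,4}; column 4 has {1,2,4}, so it must be 3.
(r3,c2): row 3 has {1,2,4}; column 2 has {1,2}, so it must be 3.
(r4,c2): row 4 has {1,2,3}; column 2 has {1,2,3}, so it must be 4.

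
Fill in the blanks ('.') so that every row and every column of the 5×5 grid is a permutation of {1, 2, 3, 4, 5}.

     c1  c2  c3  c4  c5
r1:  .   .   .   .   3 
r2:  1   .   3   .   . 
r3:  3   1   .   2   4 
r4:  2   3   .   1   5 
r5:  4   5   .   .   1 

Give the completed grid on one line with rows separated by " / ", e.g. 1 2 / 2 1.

5 2 1 4 3 / 1 4 3 5 2 / 3 1 5 2 4 / 2 3 4 1 5 / 4 5 2 3 1

At row 1, column 1: row 1 has {3}; column 1 has {1,2,3,4}; that leaves 5.
At row 1, column 4: row 1 has {3,5}; column 4 has {1,2}; that leaves 4.
At row 2, column 4: row 2 has {1,3}; column 4 has {1,2,4}; that leaves 5.
At row 2, column 5: row 2 has {1,3,5}; column 5 has {1,3,4,5}; that leaves 2.
At row 3, column 3: row 3 has {1,2,3,4}; column 3 has {3}; that leaves 5.
At row 4, column 3: row 4 has {1,2,3,5}; column 3 has {3,5}; that leaves 4.
At row 5, column 3: row 5 has {1,4,5}; column 3 has {3,4,5}; that leaves 2.
At row 5, column 4: row 5 has {1,2,4,5}; column 4 has {1,2,4,5}; that leaves 3.
At row 1, column 2: row 1 has {3,4,5}; column 2 has {1,3,5}; that leaves 2.
At row 1, column 3: row 1 has {2,3,4,5}; column 3 has {2,3,4,5}; that leaves 1.
At row 2, column 2: row 2 has {1,2,3,5}; column 2 has {1,2,3,5}; that leaves 4.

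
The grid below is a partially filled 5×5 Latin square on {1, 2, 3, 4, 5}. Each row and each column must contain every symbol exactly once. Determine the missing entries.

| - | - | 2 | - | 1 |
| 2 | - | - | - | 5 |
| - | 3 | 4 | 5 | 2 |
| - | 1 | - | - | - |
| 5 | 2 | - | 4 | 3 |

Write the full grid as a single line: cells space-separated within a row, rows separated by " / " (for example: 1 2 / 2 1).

4 5 2 3 1 / 2 4 3 1 5 / 1 3 4 5 2 / 3 1 5 2 4 / 5 2 1 4 3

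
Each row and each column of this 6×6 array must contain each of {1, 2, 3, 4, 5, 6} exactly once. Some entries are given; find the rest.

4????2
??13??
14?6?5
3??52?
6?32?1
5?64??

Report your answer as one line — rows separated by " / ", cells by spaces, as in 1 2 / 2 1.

4 3 5 1 6 2 / 2 6 1 3 5 4 / 1 4 2 6 3 5 / 3 1 4 5 2 6 / 6 5 3 2 4 1 / 5 2 6 4 1 3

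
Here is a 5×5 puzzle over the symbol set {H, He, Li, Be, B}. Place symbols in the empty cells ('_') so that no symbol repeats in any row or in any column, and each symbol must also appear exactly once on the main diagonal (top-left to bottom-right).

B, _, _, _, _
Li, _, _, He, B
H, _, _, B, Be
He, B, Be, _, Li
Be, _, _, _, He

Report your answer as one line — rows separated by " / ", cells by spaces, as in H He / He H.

At row 1, column 5: row 1 has {B}; column 5 has {He,Li,Be,B}; that leaves H.
At row 2, column 3: row 2 has {He,Li,B}; column 3 has {Be}; that leaves H.
At row 3, column 3: row 3 has {H,Be,B}; column 3 has {H,Be}; the diagonal has {He,B}; that leaves Li.
At row 4, column 4: row 4 has {He,Li,Be,B}; column 4 has {He,B}; the diagonal has {He,Li,B}; that leaves H.
At row 5, column 3: row 5 has {He,Be}; column 3 has {H,Li,Be}; that leaves B.
At row 5, column 4: row 5 has {He,Be,B}; column 4 has {H,He,B}; that leaves Li.
At row 1, column 3: row 1 has {H,B}; column 3 has {H,Li,Be,B}; that leaves He.
At row 1, column 4: row 1 has {H,He,B}; column 4 has {H,He,Li,B}; that leaves Be.
At row 2, column 2: row 2 has {H,He,Li,B}; column 2 has {B}; the diagonal has {H,He,Li,B}; that leaves Be.
At row 3, column 2: row 3 has {H,Li,Be,B}; column 2 has {Be,B}; that leaves He.
At row 5, column 2: row 5 has {He,Li,Be,B}; column 2 has {He,Be,B}; that leaves H.
At row 1, column 2: row 1 has {H,He,Be,B}; column 2 has {H,He,Be,B}; that leaves Li.

B Li He Be H / Li Be H He B / H He Li B Be / He B Be H Li / Be H B Li He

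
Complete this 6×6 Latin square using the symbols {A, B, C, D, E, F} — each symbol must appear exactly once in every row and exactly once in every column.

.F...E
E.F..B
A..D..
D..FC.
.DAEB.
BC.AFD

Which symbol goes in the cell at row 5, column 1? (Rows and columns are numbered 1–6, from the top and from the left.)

F

At row 1, column 1: row 1 has {E,F}; column 1 has {A,B,D,E}; that leaves C.
At row 1, column 4: row 1 has {C,E,F}; column 4 has {A,D,E,F}; that leaves B.
At row 2, column 2: row 2 has {B,E,F}; column 2 has {C,D,F}; that leaves A.
At row 2, column 4: row 2 has {A,B,E,F}; column 4 has {A,B,D,E,F}; that leaves C.
At row 2, column 5: row 2 has {A,B,C,E,F}; column 5 has {B,C,F}; that leaves D.
At row 3, column 5: row 3 has {A,D}; column 5 has {B,C,D,F}; that leaves E.
At row 4, column 6: row 4 has {C,D,F}; column 6 has {B,D,E}; that leaves A.
At row 5, column 1: row 5 has {A,B,D,E}; column 1 has {A,B,C,D,E}; that leaves F.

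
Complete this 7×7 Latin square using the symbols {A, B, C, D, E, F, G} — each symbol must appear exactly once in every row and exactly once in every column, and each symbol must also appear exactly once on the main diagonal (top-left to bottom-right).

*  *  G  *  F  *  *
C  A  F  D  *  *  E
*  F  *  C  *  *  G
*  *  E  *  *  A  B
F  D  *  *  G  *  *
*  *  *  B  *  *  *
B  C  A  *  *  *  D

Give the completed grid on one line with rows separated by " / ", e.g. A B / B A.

(r1,c1) = E
(r1,c2) = B
(r1,c4) = A
(r1,c7) = C
(r2,c5) = B
(r2,c6) = G
(r3,c3) = B
(r4,c2) = G
(r4,c4) = F
(r5,c3) = C
(r5,c4) = E
(r5,c6) = B
(r5,c7) = A
(r6,c2) = E
(r6,c3) = D
(r6,c6) = C
(r6,c7) = F
(r7,c4) = G
(r7,c5) = E
(r7,c6) = F
(r1,c6) = D
(r3,c6) = E
(r4,c1) = D
(r4,c5) = C
(r6,c5) = A
(r3,c1) = A
(r3,c5) = D
(r6,c1) = G

E B G A F D C / C A F D B G E / A F B C D E G / D G E F C A B / F D C E G B A / G E D B A C F / B C A G E F D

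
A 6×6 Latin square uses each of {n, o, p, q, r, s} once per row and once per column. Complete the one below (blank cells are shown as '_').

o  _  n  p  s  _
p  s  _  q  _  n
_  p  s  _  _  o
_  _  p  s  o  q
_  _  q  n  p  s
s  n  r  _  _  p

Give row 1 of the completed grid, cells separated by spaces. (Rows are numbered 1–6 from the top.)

o q n p s r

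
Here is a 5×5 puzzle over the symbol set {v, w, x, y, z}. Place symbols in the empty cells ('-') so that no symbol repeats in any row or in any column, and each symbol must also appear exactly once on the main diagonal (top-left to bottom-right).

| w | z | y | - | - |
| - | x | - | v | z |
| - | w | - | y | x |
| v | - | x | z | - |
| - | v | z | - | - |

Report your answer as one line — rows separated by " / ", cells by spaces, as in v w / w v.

(r1,c4) = x
(r1,c5) = v
(r2,c1) = y
(r2,c3) = w
(r3,c1) = z
(r3,c3) = v
(r4,c2) = y
(r4,c5) = w
(r5,c1) = x
(r5,c4) = w
(r5,c5) = y

w z y x v / y x w v z / z w v y x / v y x z w / x v z w y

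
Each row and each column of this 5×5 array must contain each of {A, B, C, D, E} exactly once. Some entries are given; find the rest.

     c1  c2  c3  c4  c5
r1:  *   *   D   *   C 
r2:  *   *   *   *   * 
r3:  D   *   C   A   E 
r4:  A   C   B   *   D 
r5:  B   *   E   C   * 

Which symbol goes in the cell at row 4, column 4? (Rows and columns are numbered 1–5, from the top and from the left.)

(r1,c1): row 1 has {C,D}; column 1 has {A,B,D}, so it must be E.
(r1,c4): row 1 has {C,D,E}; column 4 has {A,C}, so it must be B.
(r2,c1): row 2 is empty so far; column 1 has {A,B,D,E}, so it must be C.
(r2,c3): row 2 has {C}; column 3 has {B,C,D,E}, so it must be A.
(r2,c5): row 2 has {A,C}; column 5 has {C,D,E}, so it must be B.
(r3,c2): row 3 has {A,C,D,E}; column 2 has {C}, so it must be B.
(r4,c4): row 4 has {A,B,C,D}; column 4 has {A,B,C}, so it must be E.

E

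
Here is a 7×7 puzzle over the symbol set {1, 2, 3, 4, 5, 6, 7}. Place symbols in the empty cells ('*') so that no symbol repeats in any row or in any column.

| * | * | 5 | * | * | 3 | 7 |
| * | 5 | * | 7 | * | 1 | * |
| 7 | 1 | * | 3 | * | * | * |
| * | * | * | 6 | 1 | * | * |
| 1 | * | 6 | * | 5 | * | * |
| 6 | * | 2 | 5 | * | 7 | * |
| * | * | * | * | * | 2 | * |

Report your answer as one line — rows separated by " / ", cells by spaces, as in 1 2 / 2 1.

2 6 5 1 4 3 7 / 4 5 3 7 6 1 2 / 7 1 4 3 2 6 5 / 3 2 7 6 1 5 4 / 1 7 6 2 5 4 3 / 6 4 2 5 3 7 1 / 5 3 1 4 7 2 6

row 3 has {1,3,7}; column 3 has {2,5,6} — only 4 is left for (r3,c3).
row 5 has {1,5,6}; column 6 has {1,2,3,7} — only 4 is left for (r5,c6).
row 2 has {1,5,7}; column 3 has {2,4,5,6} — only 3 is left for (r2,c3).
row 4 has {1,6}; column 3 has {2,3,4,5,6} — only 7 is left for (r4,c3).
row 4 has {1,6,7}; column 6 has {1,2,3,4,7} — only 5 is left for (r4,c6).
row 5 has {1,4,5,6}; column 4 has {3,5,6,7} — only 2 is left for (r5,c4).
row 5 has {1,2,4,5,6}; column 7 has {7} — only 3 is left for (r5,c7).
row 7 has {2}; column 3 has {2,3,4,5,6,7} — only 1 is left for (r7,c3).
row 7 has {1,2}; column 4 has {2,3,5,6,7} — only 4 is left for (r7,c4).
row 1 has {3,5,7}; column 4 has {2,3,4,5,6,7} — only 1 is left for (r1,c4).
row 3 has {1,3,4,7}; column 6 has {1,2,3,4,5,7} — only 6 is left for (r3,c6).
row 5 has {1,2,3,4,5,6}; column 2 has {1,5} — only 7 is left for (r5,c2).
row 3 has {1,3,4,6,7}; column 5 has {1,5} — only 2 is left for (r3,c5).
row 3 has {1,2,3,4,6,7}; column 7 has {3,7} — only 5 is left for (r3,c7).
row 7 has {1,2,4}; column 7 has {3,5,7} — only 6 is left for (r7,c7).
row 7 has {1,2,4,6}; column 2 has {1,5,7} — only 3 is left for (r7,c2).
row 7 has {1,2,3,4,6}; column 5 has {1,2,5} — only 7 is left for (r7,c5).
row 6 has {2,5,6,7}; column 2 has {1,3,5,7} — only 4 is left for (r6,c2).
row 6 has {2,4,5,6,7}; column 5 has {1,2,5,7} — only 3 is left for (r6,c5).
row 6 has {2,3,4,5,6,7}; column 7 has {3,5,6,7} — only 1 is left for (r6,c7).
row 7 has {1,2,3,4,6,7}; column 1 has {1,6,7} — only 5 is left for (r7,c1).
row 4 has {1,5,6,7}; column 2 has {1,3,4,5,7} — only 2 is left for (r4,c2).
row 4 has {1,2,5,6,7}; column 7 has {1,3,5,6,7} — only 4 is left for (r4,c7).
row 1 has {1,3,5,7}; column 2 has {1,2,3,4,5,7} — only 6 is left for (r1,c2).
row 1 has {1,3,5,6,7}; column 5 has {1,2,3,5,7} — only 4 is left for (r1,c5).
row 2 has {1,3,5,7}; column 5 has {1,2,3,4,5,7} — only 6 is left for (r2,c5).
row 2 has {1,3,5,6,7}; column 7 has {1,3,4,5,6,7} — only 2 is left for (r2,c7).
row 4 has {1,2,4,5,6,7}; column 1 has {1,5,6,7} — only 3 is left for (r4,c1).
row 1 has {1,3,4,5,6,7}; column 1 has {1,3,5,6,7} — only 2 is left for (r1,c1).
row 2 has {1,2,3,5,6,7}; column 1 has {1,2,3,5,6,7} — only 4 is left for (r2,c1).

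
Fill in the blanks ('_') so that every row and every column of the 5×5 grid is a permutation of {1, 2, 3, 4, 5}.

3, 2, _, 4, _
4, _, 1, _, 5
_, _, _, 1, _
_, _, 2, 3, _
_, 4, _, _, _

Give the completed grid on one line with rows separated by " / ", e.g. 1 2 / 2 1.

3 2 5 4 1 / 4 3 1 2 5 / 2 5 4 1 3 / 5 1 2 3 4 / 1 4 3 5 2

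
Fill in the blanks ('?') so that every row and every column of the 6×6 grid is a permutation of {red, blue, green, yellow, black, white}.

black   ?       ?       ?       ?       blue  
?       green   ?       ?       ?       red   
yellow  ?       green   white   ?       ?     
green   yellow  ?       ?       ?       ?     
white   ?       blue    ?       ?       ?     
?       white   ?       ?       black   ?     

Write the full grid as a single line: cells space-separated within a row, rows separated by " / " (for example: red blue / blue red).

black red white green yellow blue / blue green black yellow white red / yellow blue green white red black / green yellow red black blue white / white black blue red green yellow / red white yellow blue black green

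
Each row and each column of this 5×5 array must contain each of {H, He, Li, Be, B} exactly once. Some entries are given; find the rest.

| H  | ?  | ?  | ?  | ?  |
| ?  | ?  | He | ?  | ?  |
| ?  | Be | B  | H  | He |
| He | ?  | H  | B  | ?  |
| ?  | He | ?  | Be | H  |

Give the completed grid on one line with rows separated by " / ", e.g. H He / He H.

H B Be He Li / Be H He Li B / Li Be B H He / He Li H B Be / B He Li Be H

Cell (r2,c4): row 2 has {He}; column 4 has {H,Be,B} → Li.
Cell (r3,c1): row 3 has {H,He,Be,B}; column 1 has {H,He} → Li.
Cell (r4,c2): row 4 has {H,He,B}; column 2 has {He,Be} → Li.
Cell (r4,c5): row 4 has {H,He,Li,B}; column 5 has {H,He} → Be.
Cell (r5,c1): row 5 has {H,He,Be}; column 1 has {H,He,Li} → B.
Cell (r5,c3): row 5 has {H,He,Be,B}; column 3 has {H,He,B} → Li.
Cell (r1,c2): row 1 has {H}; column 2 has {He,Li,Be} → B.
Cell (r1,c3): row 1 has {H,B}; column 3 has {H,He,Li,B} → Be.
Cell (r1,c4): row 1 has {H,Be,B}; column 4 has {H,Li,Be,B} → He.
Cell (r1,c5): row 1 has {H,He,Be,B}; column 5 has {H,He,Be} → Li.
Cell (r2,c1): row 2 has {He,Li}; column 1 has {H,He,Li,B} → Be.
Cell (r2,c2): row 2 has {He,Li,Be}; column 2 has {He,Li,Be,B} → H.
Cell (r2,c5): row 2 has {H,He,Li,Be}; column 5 has {H,He,Li,Be} → B.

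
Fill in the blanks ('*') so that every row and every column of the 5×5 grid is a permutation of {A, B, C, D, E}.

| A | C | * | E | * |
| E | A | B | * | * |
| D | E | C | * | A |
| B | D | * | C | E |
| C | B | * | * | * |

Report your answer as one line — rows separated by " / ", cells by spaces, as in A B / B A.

A C D E B / E A B D C / D E C B A / B D A C E / C B E A D

row 1 has {A,C,E}; column 3 has {B,C} — only D is left for (r1,c3).
row 1 has {A,C,D,E}; column 5 has {A,E} — only B is left for (r1,c5).
row 2 has {A,B,E}; column 4 has {C,E} — only D is left for (r2,c4).
row 2 has {A,B,D,E}; column 5 has {A,B,E} — only C is left for (r2,c5).
row 3 has {A,C,D,E}; column 4 has {C,D,E} — only B is left for (r3,c4).
row 4 has {B,C,D,E}; column 3 has {B,C,D} — only A is left for (r4,c3).
row 5 has {B,C}; column 3 has {A,B,C,D} — only E is left for (r5,c3).
row 5 has {B,C,E}; column 4 has {B,C,D,E} — only A is left for (r5,c4).
row 5 has {A,B,C,E}; column 5 has {A,B,C,E} — only D is left for (r5,c5).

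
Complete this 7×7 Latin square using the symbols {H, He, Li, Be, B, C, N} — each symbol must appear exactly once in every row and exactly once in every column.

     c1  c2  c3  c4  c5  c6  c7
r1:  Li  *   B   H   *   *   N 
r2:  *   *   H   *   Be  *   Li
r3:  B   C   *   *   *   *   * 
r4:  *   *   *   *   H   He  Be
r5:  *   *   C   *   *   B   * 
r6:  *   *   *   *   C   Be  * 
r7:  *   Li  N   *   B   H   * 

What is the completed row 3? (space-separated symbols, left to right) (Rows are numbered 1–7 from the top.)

B C Be He N Li H

(r1,c5) = He
(r1,c6) = C
(r2,c6) = N
(r3,c6) = Li
(r4,c3) = Li
(r6,c3) = He
(r1,c2) = Be
(r3,c3) = Be
(r3,c5) = N
(r5,c5) = Li
(r3,c4) = He
(r3,c7) = H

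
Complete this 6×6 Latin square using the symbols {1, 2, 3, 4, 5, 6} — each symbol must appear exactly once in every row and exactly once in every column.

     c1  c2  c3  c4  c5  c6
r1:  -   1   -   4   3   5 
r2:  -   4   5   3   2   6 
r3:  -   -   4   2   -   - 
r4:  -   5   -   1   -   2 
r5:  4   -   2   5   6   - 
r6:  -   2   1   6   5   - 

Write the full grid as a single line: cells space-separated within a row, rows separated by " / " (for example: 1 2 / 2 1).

2 1 6 4 3 5 / 1 4 5 3 2 6 / 5 6 4 2 1 3 / 6 5 3 1 4 2 / 4 3 2 5 6 1 / 3 2 1 6 5 4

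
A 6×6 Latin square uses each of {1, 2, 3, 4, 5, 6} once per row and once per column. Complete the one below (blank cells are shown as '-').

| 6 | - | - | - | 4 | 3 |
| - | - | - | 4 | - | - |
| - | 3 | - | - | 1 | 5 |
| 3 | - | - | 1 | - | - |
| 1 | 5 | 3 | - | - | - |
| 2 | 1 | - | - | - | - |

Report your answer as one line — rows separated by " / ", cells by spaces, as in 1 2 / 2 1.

(r1,c2): row 1 has {3,4,6}; column 2 has {1,3,5}, so it must be 2.
(r1,c4): row 1 has {2,3,4,6}; column 4 has {1,4}, so it must be 5.
(r2,c1): row 2 has {4}; column 1 has {1,2,3,6}, so it must be 5.
(r2,c2): row 2 has {4,5}; column 2 has {1,2,3,5}, so it must be 6.
(r3,c1): row 3 has {1,3,5}; column 1 has {1,2,3,5,6}, so it must be 4.
(r4,c2): row 4 has {1,3}; column 2 has {1,2,3,5,6}, so it must be 4.
(r1,c3): row 1 has {2,3,4,5,6}; column 3 has {3}, so it must be 1.
(r2,c3): row 2 has {4,5,6}; column 3 has {1,3}, so it must be 2.
(r2,c5): row 2 has {2,4,5,6}; column 5 has {1,4}, so it must be 3.
(r2,c6): row 2 has {2,3,4,5,6}; column 6 has {3,5}, so it must be 1.
(r3,c3): row 3 has {1,3,4,5}; column 3 has {1,2,3}, so it must be 6.
(r3,c4): row 3 has {1,3,4,5,6}; column 4 has {1,4,5}, so it must be 2.
(r4,c3): row 4 has {1,3,4}; column 3 has {1,2,3,6}, so it must be 5.
(r5,c4): row 5 has {1,3,5}; column 4 has {1,2,4,5}, so it must be 6.
(r5,c5): row 5 has {1,3,5,6}; column 5 has {1,3,4}, so it must be 2.
(r5,c6): row 5 has {1,2,3,5,6}; column 6 has {1,3,5}, so it must be 4.
(r6,c3): row 6 has {1,2}; column 3 has {1,2,3,5,6}, so it must be 4.
(r6,c4): row 6 has {1,2,4}; column 4 has {1,2,4,5,6}, so it must be 3.
(r6,c6): row 6 has {1,2,3,4}; column 6 has {1,3,4,5}, so it must be 6.
(r4,c5): row 4 has {1,3,4,5}; column 5 has {1,2,3,4}, so it must be 6.
(r4,c6): row 4 has {1,3,4,5,6}; column 6 has {1,3,4,5,6}, so it must be 2.
(r6,c5): row 6 has {1,2,3,4,6}; column 5 has {1,2,3,4,6}, so it must be 5.

6 2 1 5 4 3 / 5 6 2 4 3 1 / 4 3 6 2 1 5 / 3 4 5 1 6 2 / 1 5 3 6 2 4 / 2 1 4 3 5 6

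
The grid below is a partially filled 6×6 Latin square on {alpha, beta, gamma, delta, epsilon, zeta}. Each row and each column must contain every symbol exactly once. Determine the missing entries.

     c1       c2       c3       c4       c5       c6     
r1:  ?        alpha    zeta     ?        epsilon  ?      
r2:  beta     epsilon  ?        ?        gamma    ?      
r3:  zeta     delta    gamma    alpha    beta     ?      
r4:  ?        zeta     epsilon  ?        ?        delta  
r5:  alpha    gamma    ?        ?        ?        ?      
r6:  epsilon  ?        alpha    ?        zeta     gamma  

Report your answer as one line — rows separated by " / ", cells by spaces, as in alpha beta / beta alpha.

(r1,c6) = beta
(r2,c3) = delta
(r2,c4) = zeta
(r2,c6) = alpha
(r3,c6) = epsilon
(r4,c1) = gamma
(r4,c4) = beta
(r4,c5) = alpha
(r5,c3) = beta
(r5,c5) = delta
(r5,c6) = zeta
(r6,c2) = beta
(r6,c4) = delta
(r1,c1) = delta
(r1,c4) = gamma
(r5,c4) = epsilon

delta alpha zeta gamma epsilon beta / beta epsilon delta zeta gamma alpha / zeta delta gamma alpha beta epsilon / gamma zeta epsilon beta alpha delta / alpha gamma beta epsilon delta zeta / epsilon beta alpha delta zeta gamma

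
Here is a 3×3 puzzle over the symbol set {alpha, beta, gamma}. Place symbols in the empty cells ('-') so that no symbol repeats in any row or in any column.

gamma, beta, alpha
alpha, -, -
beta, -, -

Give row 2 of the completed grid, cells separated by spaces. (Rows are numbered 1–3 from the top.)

alpha gamma beta

(r2,c2) = gamma
(r2,c3) = beta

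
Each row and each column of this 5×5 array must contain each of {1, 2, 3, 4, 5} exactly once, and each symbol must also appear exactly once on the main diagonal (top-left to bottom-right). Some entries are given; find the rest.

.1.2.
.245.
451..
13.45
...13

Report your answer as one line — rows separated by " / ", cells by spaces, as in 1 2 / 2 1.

(r1,c1) = 5
(r1,c3) = 3
(r1,c5) = 4
(r2,c1) = 3
(r2,c5) = 1
(r3,c4) = 3
(r3,c5) = 2
(r4,c3) = 2
(r5,c1) = 2
(r5,c2) = 4
(r5,c3) = 5

5 1 3 2 4 / 3 2 4 5 1 / 4 5 1 3 2 / 1 3 2 4 5 / 2 4 5 1 3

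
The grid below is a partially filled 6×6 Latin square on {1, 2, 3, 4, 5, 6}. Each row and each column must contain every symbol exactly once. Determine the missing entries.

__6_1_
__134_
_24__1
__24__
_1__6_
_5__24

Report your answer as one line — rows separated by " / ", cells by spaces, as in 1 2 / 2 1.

3 4 6 5 1 2 / 2 6 1 3 4 5 / 5 2 4 6 3 1 / 1 3 2 4 5 6 / 4 1 5 2 6 3 / 6 5 3 1 2 4

At row 2, column 2: row 2 has {1,3,4}; column 2 has {1,2,5}; that leaves 6.
At row 4, column 2: row 4 has {2,4}; column 2 has {1,2,5,6}; that leaves 3.
At row 4, column 5: row 4 has {2,3,4}; column 5 has {1,2,4,6}; that leaves 5.
At row 4, column 6: row 4 has {2,3,4,5}; column 6 has {1,4}; that leaves 6.
At row 6, column 3: row 6 has {2,4,5}; column 3 has {1,2,4,6}; that leaves 3.
At row 1, column 2: row 1 has {1,6}; column 2 has {1,2,3,5,6}; that leaves 4.
At row 3, column 5: row 3 has {1,2,4}; column 5 has {1,2,4,5,6}; that leaves 3.
At row 4, column 1: row 4 has {2,3,4,5,6}; column 1 is empty so far; that leaves 1.
At row 5, column 3: row 5 has {1,6}; column 3 has {1,2,3,4,6}; that leaves 5.
At row 5, column 4: row 5 has {1,5,6}; column 4 has {3,4}; that leaves 2.
At row 5, column 6: row 5 has {1,2,5,6}; column 6 has {1,4,6}; that leaves 3.
At row 6, column 1: row 6 has {2,3,4,5}; column 1 has {1}; that leaves 6.
At row 6, column 4: row 6 has {2,3,4,5,6}; column 4 has {2,3,4}; that leaves 1.
At row 1, column 4: row 1 has {1,4,6}; column 4 has {1,2,3,4}; that leaves 5.
At row 1, column 6: row 1 has {1,4,5,6}; column 6 has {1,3,4,6}; that leaves 2.
At row 2, column 6: row 2 has {1,3,4,6}; column 6 has {1,2,3,4,6}; that leaves 5.
At row 3, column 1: row 3 has {1,2,3,4}; column 1 has {1,6}; that leaves 5.
At row 3, column 4: row 3 has {1,2,3,4,5}; column 4 has {1,2,3,4,5}; that leaves 6.
At row 5, column 1: row 5 has {1,2,3,5,6}; column 1 has {1,5,6}; that leaves 4.
At row 1, column 1: row 1 has {1,2,4,5,6}; column 1 has {1,4,5,6}; that leaves 3.
At row 2, column 1: row 2 has {1,3,4,5,6}; column 1 has {1,3,4,5,6}; that leaves 2.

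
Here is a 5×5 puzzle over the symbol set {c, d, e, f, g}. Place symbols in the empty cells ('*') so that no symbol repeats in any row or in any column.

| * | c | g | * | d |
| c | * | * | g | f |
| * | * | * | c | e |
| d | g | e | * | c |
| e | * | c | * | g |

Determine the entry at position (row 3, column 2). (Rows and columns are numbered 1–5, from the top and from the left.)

(r1,c1) = f
(r1,c4) = e
(r2,c3) = d
(r3,c1) = g
(r3,c3) = f
(r4,c4) = f
(r5,c4) = d
(r2,c2) = e
(r3,c2) = d

d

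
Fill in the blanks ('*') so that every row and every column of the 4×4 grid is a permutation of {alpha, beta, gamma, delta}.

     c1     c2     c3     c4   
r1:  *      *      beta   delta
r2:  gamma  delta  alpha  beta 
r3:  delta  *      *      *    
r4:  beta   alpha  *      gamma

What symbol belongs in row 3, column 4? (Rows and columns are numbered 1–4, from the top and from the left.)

(r1,c1) = alpha
(r1,c2) = gamma
(r3,c2) = beta
(r3,c3) = gamma
(r3,c4) = alpha

alpha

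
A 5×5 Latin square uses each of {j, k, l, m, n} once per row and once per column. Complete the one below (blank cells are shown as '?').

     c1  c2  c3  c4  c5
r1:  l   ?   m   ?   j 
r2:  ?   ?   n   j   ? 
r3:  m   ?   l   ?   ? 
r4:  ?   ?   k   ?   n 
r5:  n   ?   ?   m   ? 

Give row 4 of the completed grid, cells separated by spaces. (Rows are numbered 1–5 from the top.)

j m k l n

(r2,c1) = k
(r3,c5) = k
(r4,c1) = j
(r4,c4) = l
(r5,c3) = j
(r5,c5) = l
(r2,c5) = m
(r3,c4) = n
(r4,c2) = m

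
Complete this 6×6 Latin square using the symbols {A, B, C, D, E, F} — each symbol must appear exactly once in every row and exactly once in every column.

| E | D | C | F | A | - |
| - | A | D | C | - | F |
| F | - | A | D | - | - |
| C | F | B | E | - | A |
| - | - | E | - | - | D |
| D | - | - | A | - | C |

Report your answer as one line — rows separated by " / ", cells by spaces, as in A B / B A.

E D C F A B / B A D C E F / F B A D C E / C F B E D A / A C E B F D / D E F A B C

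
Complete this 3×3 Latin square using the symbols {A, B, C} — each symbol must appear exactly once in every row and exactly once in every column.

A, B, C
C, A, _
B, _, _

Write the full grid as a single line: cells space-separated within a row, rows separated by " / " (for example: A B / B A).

A B C / C A B / B C A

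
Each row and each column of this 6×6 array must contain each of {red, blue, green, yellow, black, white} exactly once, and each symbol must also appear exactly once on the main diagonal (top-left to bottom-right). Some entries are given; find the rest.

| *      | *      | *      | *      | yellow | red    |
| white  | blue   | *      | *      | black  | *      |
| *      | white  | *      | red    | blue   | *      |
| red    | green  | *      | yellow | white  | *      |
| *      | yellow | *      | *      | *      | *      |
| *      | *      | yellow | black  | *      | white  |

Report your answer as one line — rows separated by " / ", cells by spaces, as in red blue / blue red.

green black white blue yellow red / white blue red green black yellow / yellow white black red blue green / red green blue yellow white black / black yellow green white red blue / blue red yellow black green white

At row 1, column 2: row 1 has {red,yellow}; column 2 has {blue,green,yellow,white}; that leaves black.
At row 2, column 4: row 2 has {blue,black,white}; column 4 has {red,yellow,black}; that leaves green.
At row 2, column 6: row 2 has {blue,green,black,white}; column 6 has {red,white}; that leaves yellow.
At row 6, column 2: row 6 has {yellow,black,white}; column 2 has {blue,green,yellow,black,white}; that leaves red.
At row 6, column 5: row 6 has {red,yellow,black,white}; column 5 has {blue,yellow,black,white}; that leaves green.
At row 1, column 1: row 1 has {red,yellow,black}; column 1 has {red,white}; the diagonal has {blue,yellow,white}; that leaves green.
At row 2, column 3: row 2 has {blue,green,yellow,black,white}; column 3 has {yellow}; that leaves red.
At row 3, column 3: row 3 has {red,blue,white}; column 3 has {red,yellow}; the diagonal has {blue,green,yellow,white}; that leaves black.
At row 3, column 6: row 3 has {red,blue,black,white}; column 6 has {red,yellow,white}; that leaves green.
At row 4, column 3: row 4 has {red,green,yellow,white}; column 3 has {red,yellow,black}; that leaves blue.
At row 4, column 6: row 4 has {red,blue,green,yellow,white}; column 6 has {red,green,yellow,white}; that leaves black.
At row 5, column 5: row 5 has {yellow}; column 5 has {blue,green,yellow,black,white}; the diagonal has {blue,green,yellow,black,white}; that leaves red.
At row 5, column 6: row 5 has {red,yellow}; column 6 has {red,green,yellow,black,white}; that leaves blue.
At row 6, column 1: row 6 has {red,green,yellow,black,white}; column 1 has {red,green,white}; that leaves blue.
At row 1, column 3: row 1 has {red,green,yellow,black}; column 3 has {red,blue,yellow,black}; that leaves white.
At row 1, column 4: row 1 has {red,green,yellow,black,white}; column 4 has {red,green,yellow,black}; that leaves blue.
At row 3, column 1: row 3 has {red,blue,green,black,white}; column 1 has {red,blue,green,white}; that leaves yellow.
At row 5, column 1: row 5 has {red,blue,yellow}; column 1 has {red,blue,green,yellow,white}; that leaves black.
At row 5, column 3: row 5 has {red,blue,yellow,black}; column 3 has {red,blue,yellow,black,white}; that leaves green.
At row 5, column 4: row 5 has {red,blue,green,yellow,black}; column 4 has {red,blue,green,yellow,black}; that leaves white.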